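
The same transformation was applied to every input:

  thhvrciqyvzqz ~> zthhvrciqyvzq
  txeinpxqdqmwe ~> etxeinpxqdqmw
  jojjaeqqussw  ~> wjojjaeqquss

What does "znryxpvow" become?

wznryxpvo

The transformation: move the last character to the front.
So "znryxpvow" becomes "wznryxpvo".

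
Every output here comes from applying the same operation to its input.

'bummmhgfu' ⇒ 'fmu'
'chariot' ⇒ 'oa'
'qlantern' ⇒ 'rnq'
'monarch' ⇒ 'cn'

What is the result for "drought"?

ho

What's happening: reverse the string, then keep one character in every 3, starting at position 2 (positions 2nd, 5th, 8th, ...).
For "drought", step one produces "thguord"; step two turns that into "ho".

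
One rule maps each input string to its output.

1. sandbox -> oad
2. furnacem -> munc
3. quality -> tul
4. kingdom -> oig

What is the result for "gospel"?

Each output is the input with this applied: keep every other character starting from the second (positions 2nd, 4th, 6th, ...), then move the last character to the front.
Applying both steps to "gospel": "opl", then "lop".

lop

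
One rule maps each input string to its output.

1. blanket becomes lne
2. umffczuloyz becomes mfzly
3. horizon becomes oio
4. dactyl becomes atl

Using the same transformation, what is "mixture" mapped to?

itr

Rule — keep every other character starting from the second (positions 2nd, 4th, 6th, ...).
On "mixture" that produces "itr".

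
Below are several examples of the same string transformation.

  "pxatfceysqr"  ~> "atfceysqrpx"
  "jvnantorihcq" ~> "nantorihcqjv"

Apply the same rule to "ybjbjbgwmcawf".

jbjbgwmcawfyb

Rule — move the first 2 characters to the end (rotate left by 2).
Applying that to "ybjbjbgwmcawf" gives "jbjbgwmcawfyb".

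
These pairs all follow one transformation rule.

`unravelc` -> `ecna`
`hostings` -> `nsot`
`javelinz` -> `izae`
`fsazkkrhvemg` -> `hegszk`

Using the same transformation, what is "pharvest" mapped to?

ethr

Each output is the input with this applied: swap the front and back halves of the string, then keep every other character starting from the second (positions 2nd, 4th, 6th, ...).
For "pharvest", step one produces "vestphar"; step two turns that into "ethr".
(Check on "hostings": → "ingshost" → "nsot" ✓)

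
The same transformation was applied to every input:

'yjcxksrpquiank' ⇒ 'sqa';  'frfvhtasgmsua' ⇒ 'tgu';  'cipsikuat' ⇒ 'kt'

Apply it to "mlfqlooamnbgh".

omg

Each output is the input with this applied: keep one character in every 3, starting at position 3 (positions 3rd, 6th, 9th, ...), then delete the first character.
For "mlfqlooamnbgh", step one produces "fomg"; step two turns that into "omg".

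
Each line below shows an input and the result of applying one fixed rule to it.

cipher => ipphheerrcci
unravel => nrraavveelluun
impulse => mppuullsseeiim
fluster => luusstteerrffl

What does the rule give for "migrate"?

iggrraatteemmi

What's happening: double every character, then move the first 3 characters to the end (rotate left by 3).
On "migrate": the first step gives "mmiiggrraattee", and the second then gives "iggrraatteemmi".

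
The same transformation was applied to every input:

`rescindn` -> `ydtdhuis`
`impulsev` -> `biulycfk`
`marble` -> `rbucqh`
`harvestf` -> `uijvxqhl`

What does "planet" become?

dujfbq

The pattern: shift every letter 10 places backward in the alphabet (wrapping around), then swap the front and back halves of the string.
For "planet", step one produces "fbqduj"; step two turns that into "dujfbq".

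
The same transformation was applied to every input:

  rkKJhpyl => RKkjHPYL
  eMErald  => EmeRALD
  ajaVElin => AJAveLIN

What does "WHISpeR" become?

whisPEr

Each output is the input with this applied: flip the case of every letter.
For "WHISpeR" the result is "whisPEr".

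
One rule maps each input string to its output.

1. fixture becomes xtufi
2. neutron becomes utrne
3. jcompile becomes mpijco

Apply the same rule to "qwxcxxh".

The pattern: delete the last 2 characters, then move the last 3 characters to the front (rotate right by 3).
Working it through for "qwxcxxh": intermediate "qwxcx", final "xcxqw".

xcxqw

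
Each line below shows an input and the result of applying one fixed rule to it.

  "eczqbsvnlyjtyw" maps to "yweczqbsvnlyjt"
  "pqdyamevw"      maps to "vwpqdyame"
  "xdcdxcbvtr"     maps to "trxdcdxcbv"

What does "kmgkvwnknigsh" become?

Rule — move the last 2 characters to the front (rotate right by 2).
Applying that to "kmgkvwnknigsh" gives "shkmgkvwnknig".

shkmgkvwnknig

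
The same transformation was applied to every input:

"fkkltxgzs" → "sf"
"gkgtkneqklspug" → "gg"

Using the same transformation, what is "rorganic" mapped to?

cr

The transformation: move the last character to the front, then keep only the first 2 characters.
Applying both steps to "rorganic": "crorgani", then "cr".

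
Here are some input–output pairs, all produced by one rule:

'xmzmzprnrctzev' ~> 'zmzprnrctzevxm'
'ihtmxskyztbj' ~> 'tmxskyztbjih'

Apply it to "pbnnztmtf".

Looking at the pairs, the operation is to move the first 2 characters to the end (rotate left by 2).
For "pbnnztmtf" the result is "nnztmtfpb".

nnztmtfpb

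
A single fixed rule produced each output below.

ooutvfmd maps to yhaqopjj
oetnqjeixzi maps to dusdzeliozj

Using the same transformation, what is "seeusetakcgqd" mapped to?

What's happening: reverse the string, then shift every letter 5 places backward in the alphabet (wrapping around).
For "seeusetakcgqd" the result is "ylbxfvoznpzzn".

ylbxfvoznpzzn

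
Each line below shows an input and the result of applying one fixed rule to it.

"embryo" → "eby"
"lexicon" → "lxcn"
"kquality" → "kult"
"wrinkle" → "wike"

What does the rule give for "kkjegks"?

Looking at the pairs, the operation is to keep every other character starting from the first (positions 1st, 3rd, 5th, ...).
Applying that to "kkjegks" gives "kjgs".

kjgs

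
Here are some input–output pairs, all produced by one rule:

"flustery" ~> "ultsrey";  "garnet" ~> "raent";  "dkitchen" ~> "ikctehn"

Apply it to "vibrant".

The transformation: delete the first character, then swap each adjacent pair of characters (1↔2, 3↔4, ...).
Working it through for "vibrant": intermediate "ibrant", final "biartn".

biartn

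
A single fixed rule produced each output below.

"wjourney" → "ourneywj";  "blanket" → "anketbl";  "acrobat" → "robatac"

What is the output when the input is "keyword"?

The rule is to move the first 2 characters to the end (rotate left by 2).
"keyword" → "ywordke".

ywordke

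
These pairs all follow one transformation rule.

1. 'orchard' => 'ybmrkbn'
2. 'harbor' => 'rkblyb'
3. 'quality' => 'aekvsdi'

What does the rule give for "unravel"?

exbkfov

The transformation: shift every letter 10 places forward in the alphabet (wrapping around).
"unravel" → "exbkfov".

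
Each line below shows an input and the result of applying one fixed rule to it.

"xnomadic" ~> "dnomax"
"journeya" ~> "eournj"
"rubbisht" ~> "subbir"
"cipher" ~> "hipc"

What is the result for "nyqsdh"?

syqn

Rule — delete the last 2 characters, then swap the first and last characters.
Applying both steps to "nyqsdh": "nyqs", then "syqn".
(Check on "cipher": → "ciph" → "hipc" ✓)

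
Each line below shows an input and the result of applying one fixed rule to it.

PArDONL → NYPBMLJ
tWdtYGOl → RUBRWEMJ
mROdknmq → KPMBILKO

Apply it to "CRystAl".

What's happening: shift every letter 2 places backward in the alphabet (wrapping around), then convert every letter to uppercase.
For "CRystAl", step one produces "APwqrYj"; step two turns that into "APWQRYJ".

APWQRYJ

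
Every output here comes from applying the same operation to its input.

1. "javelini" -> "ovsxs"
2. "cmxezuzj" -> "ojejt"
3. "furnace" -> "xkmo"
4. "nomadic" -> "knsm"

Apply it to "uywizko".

Rule — shift every letter 10 places forward in the alphabet (wrapping around), then delete the first 3 characters.
On "uywizko": the first step gives "eigsjuy", and the second then gives "sjuy".
(Check on "nomadic": → "xywknsm" → "knsm" ✓)

sjuy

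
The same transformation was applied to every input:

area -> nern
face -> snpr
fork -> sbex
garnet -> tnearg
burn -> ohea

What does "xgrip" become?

ktevc

Looking at the pairs, the operation is to shift every letter 13 places forward in the alphabet (wrapping around) — i.e. ROT13.
So "xgrip" becomes "ktevc".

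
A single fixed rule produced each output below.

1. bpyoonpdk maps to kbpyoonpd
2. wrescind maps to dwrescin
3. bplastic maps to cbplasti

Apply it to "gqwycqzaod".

What's happening: move the last character to the front.
Doing the same to "gqwycqzaod": "dgqwycqzao".

dgqwycqzao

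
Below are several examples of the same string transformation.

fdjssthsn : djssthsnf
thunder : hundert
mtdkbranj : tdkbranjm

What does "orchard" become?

In each case the input is transformed by: move the first character to the end.
On "orchard" that produces "rchardo".

rchardo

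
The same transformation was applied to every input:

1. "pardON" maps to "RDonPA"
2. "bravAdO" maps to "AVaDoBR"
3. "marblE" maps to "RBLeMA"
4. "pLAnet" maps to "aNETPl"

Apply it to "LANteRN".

In each case the input is transformed by: move the first 2 characters to the end (rotate left by 2), then flip the case of every letter.
So "LANteRN" becomes "nTErnla".

nTErnla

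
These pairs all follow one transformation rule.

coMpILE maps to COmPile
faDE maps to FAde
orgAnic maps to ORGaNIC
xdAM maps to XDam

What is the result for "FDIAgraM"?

fdiaGRAm

The pattern: flip the case of every letter.
"FDIAgraM" → "fdiaGRAm".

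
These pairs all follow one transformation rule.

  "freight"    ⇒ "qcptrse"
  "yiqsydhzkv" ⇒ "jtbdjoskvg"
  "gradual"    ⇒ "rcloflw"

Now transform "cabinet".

nlmtype

The rule is to shift every letter 11 places forward in the alphabet (wrapping around).
Doing the same to "cabinet": "nlmtype".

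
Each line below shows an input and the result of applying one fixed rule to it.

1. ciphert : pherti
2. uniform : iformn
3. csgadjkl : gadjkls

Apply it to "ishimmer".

Rule — delete the first character, then move the first character to the end.
"ishimmer" → "shimmer" → "himmers".

himmers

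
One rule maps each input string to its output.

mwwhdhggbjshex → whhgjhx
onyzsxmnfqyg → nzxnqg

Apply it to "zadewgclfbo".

The rule is to keep every other character starting from the second (positions 2nd, 4th, 6th, ...).
"zadewgclfbo" → "aeglb".

aeglb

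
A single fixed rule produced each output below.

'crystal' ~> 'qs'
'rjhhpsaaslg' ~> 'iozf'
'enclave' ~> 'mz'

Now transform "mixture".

ht

The rule is to shift every letter 1 place backward in the alphabet (wrapping around), then keep one character in every 3, starting at position 2 (positions 2nd, 5th, 8th, ...).
Applying both steps to "mixture": "lhwstqd", then "ht".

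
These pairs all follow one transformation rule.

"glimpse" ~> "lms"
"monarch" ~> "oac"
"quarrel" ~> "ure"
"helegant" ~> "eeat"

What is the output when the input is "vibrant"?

The transformation: keep every other character starting from the second (positions 2nd, 4th, 6th, ...).
So "vibrant" becomes "irn".

irn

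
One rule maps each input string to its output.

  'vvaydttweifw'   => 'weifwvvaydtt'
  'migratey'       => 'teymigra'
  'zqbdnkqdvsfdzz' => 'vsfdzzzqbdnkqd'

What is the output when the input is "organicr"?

icrorgan

The pattern: move the first character to the end, then swap the front and back halves of the string.
Applying that to "organicr" gives "icrorgan".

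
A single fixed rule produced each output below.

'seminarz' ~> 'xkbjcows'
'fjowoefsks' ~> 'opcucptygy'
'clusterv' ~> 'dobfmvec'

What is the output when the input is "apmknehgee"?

Each output is the input with this applied: swap the front and back halves of the string, then shift every letter 10 places forward in the alphabet (wrapping around).
Doing the same to "apmknehgee": "orqookzwux".

orqookzwux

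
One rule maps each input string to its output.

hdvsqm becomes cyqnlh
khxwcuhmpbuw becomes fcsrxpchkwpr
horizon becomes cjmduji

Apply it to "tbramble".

owmvhwgz

The pattern: shift every letter 5 places backward in the alphabet (wrapping around).
"tbramble" → "owmvhwgz".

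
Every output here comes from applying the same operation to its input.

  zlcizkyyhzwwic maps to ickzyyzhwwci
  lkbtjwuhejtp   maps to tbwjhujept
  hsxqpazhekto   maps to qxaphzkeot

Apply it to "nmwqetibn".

The pattern: swap each adjacent pair of characters (1↔2, 3↔4, ...), then delete the first 2 characters.
Applying both steps to "nmwqetibn": "mnqwtebin", then "qwtebin".

qwtebin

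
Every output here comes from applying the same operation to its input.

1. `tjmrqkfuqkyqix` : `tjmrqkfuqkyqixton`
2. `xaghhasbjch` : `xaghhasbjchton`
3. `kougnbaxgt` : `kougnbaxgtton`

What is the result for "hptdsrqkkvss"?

hptdsrqkkvsston

The rule is to append "ton".
Applying that to "hptdsrqkkvss" gives "hptdsrqkkvsston".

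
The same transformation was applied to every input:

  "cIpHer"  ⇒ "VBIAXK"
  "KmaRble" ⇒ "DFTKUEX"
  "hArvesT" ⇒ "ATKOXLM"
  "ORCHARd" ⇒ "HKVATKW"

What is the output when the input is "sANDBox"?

Each output is the input with this applied: shift every letter 7 places backward in the alphabet (wrapping around), then convert every letter to uppercase.
Applying both steps to "sANDBox": "lTGWUhq", then "LTGWUHQ".
(Check on "ORCHARd": → "HKVATKw" → "HKVATKW" ✓)

LTGWUHQ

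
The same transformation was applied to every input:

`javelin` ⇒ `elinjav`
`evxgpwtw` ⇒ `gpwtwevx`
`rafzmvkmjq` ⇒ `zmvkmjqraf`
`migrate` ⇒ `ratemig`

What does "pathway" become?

hwaypat

What's happening: move the first 3 characters to the end (rotate left by 3).
"pathway" → "hwaypat".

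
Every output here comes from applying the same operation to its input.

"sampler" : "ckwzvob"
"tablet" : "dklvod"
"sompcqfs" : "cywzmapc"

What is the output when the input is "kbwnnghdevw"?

ulgxxqrnofg

The transformation: shift every letter 10 places forward in the alphabet (wrapping around).
"kbwnnghdevw" → "ulgxxqrnofg".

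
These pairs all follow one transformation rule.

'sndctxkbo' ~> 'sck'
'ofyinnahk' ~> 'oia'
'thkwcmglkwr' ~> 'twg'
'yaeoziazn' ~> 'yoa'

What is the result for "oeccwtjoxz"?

Each output is the input with this applied: delete the last 2 characters, then keep one character in every 3, starting at position 1 (positions 1st, 4th, 7th, ...).
For "oeccwtjoxz", step one produces "oeccwtjo"; step two turns that into "ocj".

ocj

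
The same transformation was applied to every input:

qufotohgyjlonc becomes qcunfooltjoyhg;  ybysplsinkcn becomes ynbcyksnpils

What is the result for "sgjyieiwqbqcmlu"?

Looking at the pairs, the operation is to take characters alternately from the front and the back (1st, last, 2nd, 2nd-last, ...).
"sgjyieiwqbqcmlu" → "sugljmyciqebiqw".

sugljmyciqebiqw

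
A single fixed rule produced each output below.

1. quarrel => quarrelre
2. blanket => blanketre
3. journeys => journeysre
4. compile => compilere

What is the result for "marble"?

What's happening: append "re".
"marble" → "marblere".

marblere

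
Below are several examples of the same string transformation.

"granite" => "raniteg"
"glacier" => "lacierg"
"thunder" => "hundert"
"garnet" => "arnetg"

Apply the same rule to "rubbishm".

The pattern: move the first character to the end.
For "rubbishm" the result is "ubbishmr".

ubbishmr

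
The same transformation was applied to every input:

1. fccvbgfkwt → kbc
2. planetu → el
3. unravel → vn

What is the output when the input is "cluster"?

tl

What's happening: reverse the string, then keep one character in every 3, starting at position 3 (positions 3rd, 6th, 9th, ...).
On "cluster": the first step gives "retsulc", and the second then gives "tl".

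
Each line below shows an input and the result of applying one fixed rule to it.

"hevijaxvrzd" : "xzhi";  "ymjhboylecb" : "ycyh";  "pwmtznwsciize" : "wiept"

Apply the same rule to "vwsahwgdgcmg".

gcva

The pattern: keep one character in every 3, starting at position 1 (positions 1st, 4th, 7th, ...), then move the first 2 characters to the end (rotate left by 2).
Working it through for "vwsahwgdgcmg": intermediate "vagc", final "gcva".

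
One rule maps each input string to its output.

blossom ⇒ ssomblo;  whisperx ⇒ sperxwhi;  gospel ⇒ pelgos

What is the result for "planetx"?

netxpla

In each case the input is transformed by: move the first 3 characters to the end (rotate left by 3).
For "planetx" the result is "netxpla".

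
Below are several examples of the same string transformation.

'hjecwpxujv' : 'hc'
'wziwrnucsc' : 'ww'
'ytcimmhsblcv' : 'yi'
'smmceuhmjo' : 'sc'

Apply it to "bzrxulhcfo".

bx

The rule is to keep one character in every 3, starting at position 1 (positions 1st, 4th, 7th, ...), then delete the last 2 characters.
On "bzrxulhcfo": the first step gives "bxho", and the second then gives "bx".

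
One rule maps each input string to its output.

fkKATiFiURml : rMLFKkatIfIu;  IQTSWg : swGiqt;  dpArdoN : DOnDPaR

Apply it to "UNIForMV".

RmvunifO

What's happening: move the last 3 characters to the front (rotate right by 3), then flip the case of every letter.
"UNIForMV" → "RmvunifO".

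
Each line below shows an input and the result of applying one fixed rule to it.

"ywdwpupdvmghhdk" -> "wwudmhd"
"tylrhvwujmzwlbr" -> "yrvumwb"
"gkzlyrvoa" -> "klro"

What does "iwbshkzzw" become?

wskz

Rule — keep every other character starting from the second (positions 2nd, 4th, 6th, ...).
So "iwbshkzzw" becomes "wskz".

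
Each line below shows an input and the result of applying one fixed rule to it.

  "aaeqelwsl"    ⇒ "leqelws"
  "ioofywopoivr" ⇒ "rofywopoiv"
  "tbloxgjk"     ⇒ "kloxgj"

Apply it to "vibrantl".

The transformation: delete the first 2 characters, then move the last character to the front.
"vibrantl" → "brantl" → "lbrant".

lbrant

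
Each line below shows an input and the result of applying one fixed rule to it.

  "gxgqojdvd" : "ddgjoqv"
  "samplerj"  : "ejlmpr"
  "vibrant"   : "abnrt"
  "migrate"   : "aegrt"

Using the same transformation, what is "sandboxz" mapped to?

bdnoxz

Rule — delete the first 2 characters, then sort the characters into alphabetical order.
"sandboxz" → "ndboxz" → "bdnoxz".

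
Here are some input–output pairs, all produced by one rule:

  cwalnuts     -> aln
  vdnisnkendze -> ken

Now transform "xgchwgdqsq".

In each case the input is transformed by: move the last 3 characters to the front (rotate right by 3), then keep only the last 3 characters.
Working it through for "xgchwgdqsq": intermediate "qsqxgchwgd", final "wgd".

wgd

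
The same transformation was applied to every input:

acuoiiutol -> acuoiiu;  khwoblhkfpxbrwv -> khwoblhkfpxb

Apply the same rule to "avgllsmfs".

The rule is to delete the last 3 characters.
"avgllsmfs" → "avglls".

avglls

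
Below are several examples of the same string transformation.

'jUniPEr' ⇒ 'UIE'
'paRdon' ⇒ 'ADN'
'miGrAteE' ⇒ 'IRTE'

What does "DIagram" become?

IGA

The rule is to keep every other character starting from the second (positions 2nd, 4th, 6th, ...), then convert every letter to uppercase.
Applying both steps to "DIagram": "Iga", then "IGA".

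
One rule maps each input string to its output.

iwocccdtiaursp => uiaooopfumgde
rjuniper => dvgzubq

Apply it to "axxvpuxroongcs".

The transformation: shift every letter 12 places forward in the alphabet (wrapping around), then delete the last character.
On "axxvpuxroongcs": the first step gives "mjjhbgjdaazsoe", and the second then gives "mjjhbgjdaazso".
(Check on "iwocccdtiaursp": → "uiaooopfumgdeb" → "uiaooopfumgde" ✓)

mjjhbgjdaazso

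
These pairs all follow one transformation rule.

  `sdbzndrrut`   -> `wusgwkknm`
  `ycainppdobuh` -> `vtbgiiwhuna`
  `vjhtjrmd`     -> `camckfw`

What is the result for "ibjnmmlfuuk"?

Each output is the input with this applied: shift every letter 7 places backward in the alphabet (wrapping around), then delete the first character.
For "ibjnmmlfuuk", step one produces "bucgffeynnd"; step two turns that into "ucgffeynnd".

ucgffeynnd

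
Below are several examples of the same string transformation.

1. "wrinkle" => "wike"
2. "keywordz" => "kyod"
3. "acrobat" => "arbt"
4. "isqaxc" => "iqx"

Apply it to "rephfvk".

In each case the input is transformed by: keep every other character starting from the first (positions 1st, 3rd, 5th, ...).
For "rephfvk" the result is "rpfk".

rpfk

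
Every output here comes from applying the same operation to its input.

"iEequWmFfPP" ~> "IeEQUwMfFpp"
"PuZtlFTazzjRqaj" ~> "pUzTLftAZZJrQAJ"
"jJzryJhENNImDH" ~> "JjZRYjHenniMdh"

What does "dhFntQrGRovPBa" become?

DHfNTqRgrOVpbA

Looking at the pairs, the operation is to flip the case of every letter.
Doing the same to "dhFntQrGRovPBa": "DHfNTqRgrOVpbA".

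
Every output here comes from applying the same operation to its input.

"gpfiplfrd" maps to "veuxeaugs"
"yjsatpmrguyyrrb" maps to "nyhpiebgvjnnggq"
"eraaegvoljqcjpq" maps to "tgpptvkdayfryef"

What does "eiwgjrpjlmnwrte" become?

txlvygeyabclgit

Looking at the pairs, the operation is to shift every letter 11 places backward in the alphabet (wrapping around).
Doing the same to "eiwgjrpjlmnwrte": "txlvygeyabclgit".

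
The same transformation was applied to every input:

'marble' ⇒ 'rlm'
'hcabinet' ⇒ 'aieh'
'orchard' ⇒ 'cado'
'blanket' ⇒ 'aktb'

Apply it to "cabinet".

bntc

What's happening: keep every other character starting from the first (positions 1st, 3rd, 5th, ...), then move the first character to the end.
On "cabinet": the first step gives "cbnt", and the second then gives "bntc".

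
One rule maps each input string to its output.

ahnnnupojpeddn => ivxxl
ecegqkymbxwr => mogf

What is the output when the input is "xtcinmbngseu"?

fqja

The rule is to shift every letter 8 places forward in the alphabet (wrapping around), then keep one character in every 3, starting at position 1 (positions 1st, 4th, 7th, ...).
Starting from "xtcinmbngseu": after the first operation, "fbkqvujvoamc"; after the second, "fqja".
(Check on "ecegqkymbxwr": → "mkmoysgujfez" → "mogf" ✓)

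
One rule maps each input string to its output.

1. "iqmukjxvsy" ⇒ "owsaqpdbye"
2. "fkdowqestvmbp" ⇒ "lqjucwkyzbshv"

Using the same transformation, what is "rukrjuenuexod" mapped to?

Looking at the pairs, the operation is to shift every letter 6 places forward in the alphabet (wrapping around).
On "rukrjuenuexod" that produces "xaqxpaktakduj".

xaqxpaktakduj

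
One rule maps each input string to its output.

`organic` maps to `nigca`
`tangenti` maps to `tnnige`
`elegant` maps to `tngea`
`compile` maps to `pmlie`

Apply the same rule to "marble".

rleb

In each case the input is transformed by: delete the first 2 characters, then sort the characters into reverse alphabetical order.
Starting from "marble": after the first operation, "rble"; after the second, "rleb".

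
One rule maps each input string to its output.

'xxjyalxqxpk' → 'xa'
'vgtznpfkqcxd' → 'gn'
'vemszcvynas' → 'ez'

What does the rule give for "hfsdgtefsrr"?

fg

The rule is to keep one character in every 3, starting at position 2 (positions 2nd, 5th, 8th, ...), then delete the last 2 characters.
Starting from "hfsdgtefsrr": after the first operation, "fgfr"; after the second, "fg".
(Check on "vgtznpfkqcxd": → "gnkx" → "gn" ✓)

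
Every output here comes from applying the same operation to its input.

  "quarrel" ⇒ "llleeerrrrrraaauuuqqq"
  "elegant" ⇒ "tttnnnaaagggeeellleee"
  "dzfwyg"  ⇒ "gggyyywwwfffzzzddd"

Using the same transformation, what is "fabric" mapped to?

What's happening: reverse the string, then repeat every character 3 times.
On "fabric" that produces "ccciiirrrbbbaaafff".

ccciiirrrbbbaaafff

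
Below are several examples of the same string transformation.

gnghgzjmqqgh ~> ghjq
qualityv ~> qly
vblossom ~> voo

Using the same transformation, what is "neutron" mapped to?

The pattern: keep one character in every 3, starting at position 1 (positions 1st, 4th, 7th, ...).
Applying that to "neutron" gives "ntn".

ntn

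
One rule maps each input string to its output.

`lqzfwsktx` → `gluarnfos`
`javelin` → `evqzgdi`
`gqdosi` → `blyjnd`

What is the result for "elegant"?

The transformation: shift every letter 5 places backward in the alphabet (wrapping around).
On "elegant" that produces "zgzbvio".

zgzbvio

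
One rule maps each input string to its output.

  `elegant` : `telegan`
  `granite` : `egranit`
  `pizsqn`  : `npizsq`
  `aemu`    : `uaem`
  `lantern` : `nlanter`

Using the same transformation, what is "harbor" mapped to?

Looking at the pairs, the operation is to move the last character to the front.
"harbor" → "rharbo".

rharbo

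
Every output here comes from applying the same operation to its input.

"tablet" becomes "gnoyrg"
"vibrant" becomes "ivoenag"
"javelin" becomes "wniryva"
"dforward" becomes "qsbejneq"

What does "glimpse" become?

The pattern: shift every letter 13 places forward in the alphabet (wrapping around) — i.e. ROT13.
For "glimpse" the result is "tyvzcfr".

tyvzcfr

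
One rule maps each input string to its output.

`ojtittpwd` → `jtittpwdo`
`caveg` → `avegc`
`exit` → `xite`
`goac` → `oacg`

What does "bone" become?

oneb

Rule — move the first character to the end.
For "bone" the result is "oneb".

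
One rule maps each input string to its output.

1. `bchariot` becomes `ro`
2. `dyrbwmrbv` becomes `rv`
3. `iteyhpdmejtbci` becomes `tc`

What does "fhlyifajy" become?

ay

The rule is to keep every other character starting from the first (positions 1st, 3rd, 5th, ...), then keep only the last 2 characters.
"fhlyifajy" → "fliay" → "ay".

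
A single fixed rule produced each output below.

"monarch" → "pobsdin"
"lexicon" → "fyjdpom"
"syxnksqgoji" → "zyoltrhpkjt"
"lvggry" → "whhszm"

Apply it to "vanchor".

bodipsw

Rule — move the first character to the end, then shift every letter 1 place forward in the alphabet (wrapping around).
On "vanchor": the first step gives "anchorv", and the second then gives "bodipsw".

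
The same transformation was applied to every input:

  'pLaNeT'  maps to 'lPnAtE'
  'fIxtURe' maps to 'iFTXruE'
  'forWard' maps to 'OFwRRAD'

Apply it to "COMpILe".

ocPmliE

The transformation: swap each adjacent pair of characters (1↔2, 3↔4, ...), then flip the case of every letter.
On "COMpILe": the first step gives "OCpMLIe", and the second then gives "ocPmliE".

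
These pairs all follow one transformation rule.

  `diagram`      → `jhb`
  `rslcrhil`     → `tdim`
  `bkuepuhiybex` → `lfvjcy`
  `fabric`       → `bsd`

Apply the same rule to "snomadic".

Rule — keep every other character starting from the second (positions 2nd, 4th, 6th, ...), then shift every letter 1 place forward in the alphabet (wrapping around).
Applying that to "snomadic" gives "oned".

oned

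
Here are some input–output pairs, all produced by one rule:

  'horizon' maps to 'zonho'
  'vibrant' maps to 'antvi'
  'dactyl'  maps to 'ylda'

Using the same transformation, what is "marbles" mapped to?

The pattern: move the first 2 characters to the end (rotate left by 2), then delete the first 2 characters.
Starting from "marbles": after the first operation, "rblesma"; after the second, "lesma".

lesma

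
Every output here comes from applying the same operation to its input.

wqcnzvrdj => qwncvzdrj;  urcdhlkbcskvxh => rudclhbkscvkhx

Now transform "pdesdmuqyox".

The rule is to swap each adjacent pair of characters (1↔2, 3↔4, ...).
So "pdesdmuqyox" becomes "dpsemdquoyx".

dpsemdquoyx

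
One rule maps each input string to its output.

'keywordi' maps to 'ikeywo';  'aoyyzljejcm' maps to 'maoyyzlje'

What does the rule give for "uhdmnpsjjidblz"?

zuhdmnpsjjid

What's happening: move the last character to the front, then delete the last 2 characters.
Applying both steps to "uhdmnpsjjidblz": "zuhdmnpsjjidbl", then "zuhdmnpsjjid".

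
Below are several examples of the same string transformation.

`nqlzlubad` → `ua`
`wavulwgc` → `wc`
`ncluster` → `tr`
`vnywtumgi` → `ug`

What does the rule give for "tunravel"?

vl

The pattern: keep every other character starting from the second (positions 2nd, 4th, 6th, ...), then delete the first 2 characters.
Working it through for "tunravel": intermediate "urvl", final "vl".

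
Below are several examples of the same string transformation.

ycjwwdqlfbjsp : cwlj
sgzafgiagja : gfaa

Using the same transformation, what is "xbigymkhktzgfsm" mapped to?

What's happening: keep one character in every 3, starting at position 2 (positions 2nd, 5th, 8th, ...).
"xbigymkhktzgfsm" → "byhzs".

byhzs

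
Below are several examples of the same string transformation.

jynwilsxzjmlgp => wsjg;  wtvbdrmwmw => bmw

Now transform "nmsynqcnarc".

The pattern: keep one character in every 3, starting at position 1 (positions 1st, 4th, 7th, ...), then delete the first character.
Doing the same to "nmsynqcnarc": "ycr".

ycr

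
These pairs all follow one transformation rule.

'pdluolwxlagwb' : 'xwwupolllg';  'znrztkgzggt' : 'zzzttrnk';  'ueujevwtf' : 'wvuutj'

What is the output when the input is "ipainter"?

trpni

Each output is the input with this applied: sort the characters into reverse alphabetical order, then delete the last 3 characters.
Applying both steps to "ipainter": "trpniiea", then "trpni".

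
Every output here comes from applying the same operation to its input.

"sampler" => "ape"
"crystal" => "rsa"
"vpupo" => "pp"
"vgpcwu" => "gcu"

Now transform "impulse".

What's happening: keep every other character starting from the second (positions 2nd, 4th, 6th, ...).
Doing the same to "impulse": "mus".

mus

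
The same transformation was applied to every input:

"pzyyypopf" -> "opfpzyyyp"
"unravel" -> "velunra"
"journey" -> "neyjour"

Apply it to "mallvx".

lvxmal

Looking at the pairs, the operation is to move the last 3 characters to the front (rotate right by 3).
So "mallvx" becomes "lvxmal".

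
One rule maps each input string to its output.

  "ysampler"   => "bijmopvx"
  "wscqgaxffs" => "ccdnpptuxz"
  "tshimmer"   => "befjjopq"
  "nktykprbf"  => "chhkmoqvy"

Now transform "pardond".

The rule is to shift every letter 3 places backward in the alphabet (wrapping around), then sort the characters into alphabetical order.
Doing the same to "pardond": "aaklmox".

aaklmox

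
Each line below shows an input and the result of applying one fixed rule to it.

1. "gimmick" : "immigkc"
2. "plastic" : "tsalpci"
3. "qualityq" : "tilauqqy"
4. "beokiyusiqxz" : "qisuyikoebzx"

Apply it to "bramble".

bmarbel

The rule is to reverse the string, then move the first 2 characters to the end (rotate left by 2).
For "bramble", step one produces "elbmarb"; step two turns that into "bmarbel".
(Check on "qualityq": → "qytilauq" → "tilauqqy" ✓)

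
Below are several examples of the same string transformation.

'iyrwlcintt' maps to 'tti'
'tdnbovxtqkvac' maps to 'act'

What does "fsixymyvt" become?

What's happening: move the first character to the end, then keep only the last 3 characters.
On "fsixymyvt" that produces "vtf".

vtf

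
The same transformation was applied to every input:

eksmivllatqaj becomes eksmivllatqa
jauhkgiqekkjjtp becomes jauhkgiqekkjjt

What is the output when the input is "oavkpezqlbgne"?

oavkpezqlbgn

The pattern: delete the last character.
Doing the same to "oavkpezqlbgne": "oavkpezqlbgn".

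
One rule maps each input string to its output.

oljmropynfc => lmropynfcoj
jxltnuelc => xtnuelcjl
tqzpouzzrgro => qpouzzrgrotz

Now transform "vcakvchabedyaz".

The transformation: move the first 2 characters to the end (rotate left by 2), then swap the first and last characters.
Applying that to "vcakvchabedyaz" gives "ckvchabedyazva".

ckvchabedyazva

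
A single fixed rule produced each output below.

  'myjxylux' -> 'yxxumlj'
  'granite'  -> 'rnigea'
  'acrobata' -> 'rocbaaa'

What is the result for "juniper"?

In each case the input is transformed by: sort the characters into reverse alphabetical order, then delete the first character.
Starting from "juniper": after the first operation, "urpnjie"; after the second, "rpnjie".

rpnjie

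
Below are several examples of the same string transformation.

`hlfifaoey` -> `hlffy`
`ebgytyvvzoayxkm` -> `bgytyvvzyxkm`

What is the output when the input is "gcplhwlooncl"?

gcplhwlncl

Rule — remove every vowel.
"gcplhwlooncl" → "gcplhwlncl".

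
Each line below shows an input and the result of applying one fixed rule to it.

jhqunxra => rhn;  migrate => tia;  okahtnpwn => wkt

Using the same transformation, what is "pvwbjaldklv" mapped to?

lvjd

The rule is to move the last 2 characters to the front (rotate right by 2), then keep one character in every 3, starting at position 1 (positions 1st, 4th, 7th, ...).
On "pvwbjaldklv": the first step gives "lvpvwbjaldk", and the second then gives "lvjd".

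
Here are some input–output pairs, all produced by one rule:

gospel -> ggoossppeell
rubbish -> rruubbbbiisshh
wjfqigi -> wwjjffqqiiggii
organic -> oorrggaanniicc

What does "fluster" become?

Rule — double every character.
Doing the same to "fluster": "fflluusstteerr".

fflluusstteerr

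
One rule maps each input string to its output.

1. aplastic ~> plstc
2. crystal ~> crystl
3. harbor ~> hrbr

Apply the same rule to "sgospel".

sgspl

The pattern: remove every vowel.
"sgospel" → "sgspl".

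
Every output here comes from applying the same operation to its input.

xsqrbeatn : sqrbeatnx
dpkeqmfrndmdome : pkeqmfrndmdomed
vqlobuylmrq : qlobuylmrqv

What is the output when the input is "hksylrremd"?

ksylrremdh

In each case the input is transformed by: move the first character to the end.
"hksylrremd" → "ksylrremdh".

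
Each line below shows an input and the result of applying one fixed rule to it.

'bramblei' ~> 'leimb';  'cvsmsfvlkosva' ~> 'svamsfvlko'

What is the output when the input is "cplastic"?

ticas

Each output is the input with this applied: delete the first 3 characters, then move the last 3 characters to the front (rotate right by 3).
Applying that to "cplastic" gives "ticas".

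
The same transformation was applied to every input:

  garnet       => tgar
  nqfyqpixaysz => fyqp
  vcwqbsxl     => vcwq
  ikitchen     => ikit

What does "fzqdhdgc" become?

fzqd

Each output is the input with this applied: swap the front and back halves of the string, then keep only the last 4 characters.
For "fzqdhdgc", step one produces "hdgcfzqd"; step two turns that into "fzqd".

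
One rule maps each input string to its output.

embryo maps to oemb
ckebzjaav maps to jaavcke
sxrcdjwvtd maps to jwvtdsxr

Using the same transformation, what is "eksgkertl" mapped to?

ertleks

The rule is to move the first 3 characters to the end (rotate left by 3), then delete the first 2 characters.
Working it through for "eksgkertl": intermediate "gkertleks", final "ertleks".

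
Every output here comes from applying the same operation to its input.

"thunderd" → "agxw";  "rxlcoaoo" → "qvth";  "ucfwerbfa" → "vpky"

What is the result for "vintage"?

The transformation: keep every other character starting from the second (positions 2nd, 4th, 6th, ...), then shift every letter 7 places backward in the alphabet (wrapping around).
So "vintage" becomes "bmz".

bmz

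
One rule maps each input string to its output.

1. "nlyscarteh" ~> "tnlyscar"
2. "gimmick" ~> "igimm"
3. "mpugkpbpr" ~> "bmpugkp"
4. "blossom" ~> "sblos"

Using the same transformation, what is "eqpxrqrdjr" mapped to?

The transformation: delete the last 2 characters, then move the last character to the front.
Working it through for "eqpxrqrdjr": intermediate "eqpxrqrd", final "deqpxrqr".

deqpxrqr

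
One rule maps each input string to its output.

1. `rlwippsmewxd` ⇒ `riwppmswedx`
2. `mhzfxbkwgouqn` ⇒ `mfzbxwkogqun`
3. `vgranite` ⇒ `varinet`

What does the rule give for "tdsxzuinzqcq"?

Rule — swap each adjacent pair of characters (1↔2, 3↔4, ...), then delete the first character.
On "tdsxzuinzqcq": the first step gives "dtxsuzniqzqc", and the second then gives "txsuzniqzqc".

txsuzniqzqc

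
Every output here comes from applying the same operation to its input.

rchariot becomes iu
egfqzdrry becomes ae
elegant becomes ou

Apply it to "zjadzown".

The transformation: shift every letter 1 place forward in the alphabet (wrapping around), then keep only the vowels.
For "zjadzown", step one produces "akbeapxo"; step two turns that into "aeao".

aeao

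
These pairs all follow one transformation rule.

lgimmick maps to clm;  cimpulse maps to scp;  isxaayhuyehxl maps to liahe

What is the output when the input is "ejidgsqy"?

The rule is to keep one character in every 3, starting at position 1 (positions 1st, 4th, 7th, ...), then move the last character to the front.
On "ejidgsqy": the first step gives "edq", and the second then gives "qed".

qed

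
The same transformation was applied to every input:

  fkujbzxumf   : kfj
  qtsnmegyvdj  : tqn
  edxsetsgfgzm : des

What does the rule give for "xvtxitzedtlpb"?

Looking at the pairs, the operation is to swap each adjacent pair of characters (1↔2, 3↔4, ...), then keep only the first 3 characters.
Applying that to "xvtxitzedtlpb" gives "vxx".
(Check on "edxsetsgfgzm": → "desxtegsgfmz" → "des" ✓)

vxx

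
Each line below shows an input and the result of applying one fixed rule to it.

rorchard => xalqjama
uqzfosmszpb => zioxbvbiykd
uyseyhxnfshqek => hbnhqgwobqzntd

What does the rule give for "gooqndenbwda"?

xxzwmnwkfmjp

Rule — move the first character to the end, then shift every letter 9 places forward in the alphabet (wrapping around).
Working it through for "gooqndenbwda": intermediate "ooqndenbwdag", final "xxzwmnwkfmjp".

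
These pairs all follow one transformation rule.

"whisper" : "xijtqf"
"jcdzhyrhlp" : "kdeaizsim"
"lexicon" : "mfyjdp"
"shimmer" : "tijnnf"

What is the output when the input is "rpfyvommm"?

sqgzwpnn

In each case the input is transformed by: delete the last character, then shift every letter 1 place forward in the alphabet (wrapping around).
Applying both steps to "rpfyvommm": "rpfyvomm", then "sqgzwpnn".
(Check on "whisper": → "whispe" → "xijtqf" ✓)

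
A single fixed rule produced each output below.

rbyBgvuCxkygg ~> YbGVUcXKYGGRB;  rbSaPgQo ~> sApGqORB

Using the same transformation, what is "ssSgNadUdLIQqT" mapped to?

sGnADuDliqQtSS

What's happening: move the first 2 characters to the end (rotate left by 2), then flip the case of every letter.
Applying both steps to "ssSgNadUdLIQqT": "SgNadUdLIQqTss", then "sGnADuDliqQtSS".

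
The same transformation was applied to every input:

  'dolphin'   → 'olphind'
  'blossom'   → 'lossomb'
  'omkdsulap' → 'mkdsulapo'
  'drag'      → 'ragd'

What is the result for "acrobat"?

The pattern: move the first character to the end.
"acrobat" → "crobata".

crobata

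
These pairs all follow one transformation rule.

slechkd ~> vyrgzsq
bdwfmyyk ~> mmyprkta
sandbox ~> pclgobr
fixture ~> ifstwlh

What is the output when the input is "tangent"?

sbhhobu

The pattern: move the last 3 characters to the front (rotate right by 3), then shift every letter 12 places backward in the alphabet (wrapping around).
So "tangent" becomes "sbhhobu".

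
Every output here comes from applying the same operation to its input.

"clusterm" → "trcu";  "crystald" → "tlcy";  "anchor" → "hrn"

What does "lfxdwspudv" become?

The rule is to swap the front and back halves of the string, then keep every other character starting from the first (positions 1st, 3rd, 5th, ...).
"lfxdwspudv" → "spudvlfxdw" → "suvfd".

suvfd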